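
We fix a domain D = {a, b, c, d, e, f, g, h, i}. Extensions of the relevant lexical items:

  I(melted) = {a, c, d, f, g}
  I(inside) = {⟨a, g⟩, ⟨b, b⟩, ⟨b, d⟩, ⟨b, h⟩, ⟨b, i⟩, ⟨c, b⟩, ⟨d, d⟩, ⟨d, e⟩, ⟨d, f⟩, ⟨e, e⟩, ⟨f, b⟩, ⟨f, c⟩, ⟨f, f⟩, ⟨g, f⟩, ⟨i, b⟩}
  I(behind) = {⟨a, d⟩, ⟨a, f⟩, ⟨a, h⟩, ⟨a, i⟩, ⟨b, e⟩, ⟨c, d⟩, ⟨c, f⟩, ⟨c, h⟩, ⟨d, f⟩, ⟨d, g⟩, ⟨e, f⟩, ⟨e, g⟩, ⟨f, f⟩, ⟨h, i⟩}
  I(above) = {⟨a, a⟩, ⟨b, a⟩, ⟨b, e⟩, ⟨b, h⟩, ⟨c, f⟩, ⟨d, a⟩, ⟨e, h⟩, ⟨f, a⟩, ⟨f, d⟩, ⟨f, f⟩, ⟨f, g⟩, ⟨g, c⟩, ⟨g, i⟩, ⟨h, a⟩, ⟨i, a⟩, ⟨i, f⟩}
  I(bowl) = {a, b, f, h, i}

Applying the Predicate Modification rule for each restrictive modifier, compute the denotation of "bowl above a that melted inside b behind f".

{f}

⟦above a⟧ = {x : ⟨x, a⟩ ∈ ⟦above⟧} = {a, b, d, f, h, i}
⟦that melted⟧ = ⟦melted⟧ = {a, c, d, f, g}
⟦inside b⟧ = {x : ⟨x, b⟩ ∈ ⟦inside⟧} = {b, c, f, i}
⟦behind f⟧ = {x : ⟨x, f⟩ ∈ ⟦behind⟧} = {a, c, d, e, f}
⟦bowl⟧ = {a, b, f, h, i}
… ∩ ⟦above a⟧ = {a, b, f, h, i} ∩ {a, b, d, f, h, i} = {a, b, f, h, i}
… ∩ ⟦that melted⟧ = {a, b, f, h, i} ∩ {a, c, d, f, g} = {a, f}
… ∩ ⟦inside b⟧ = {a, f} ∩ {b, c, f, i} = {f}
… ∩ ⟦behind f⟧ = {f} ∩ {a, c, d, e, f} = {f}
So ⟦bowl above a that melted inside b behind f⟧ = {f}.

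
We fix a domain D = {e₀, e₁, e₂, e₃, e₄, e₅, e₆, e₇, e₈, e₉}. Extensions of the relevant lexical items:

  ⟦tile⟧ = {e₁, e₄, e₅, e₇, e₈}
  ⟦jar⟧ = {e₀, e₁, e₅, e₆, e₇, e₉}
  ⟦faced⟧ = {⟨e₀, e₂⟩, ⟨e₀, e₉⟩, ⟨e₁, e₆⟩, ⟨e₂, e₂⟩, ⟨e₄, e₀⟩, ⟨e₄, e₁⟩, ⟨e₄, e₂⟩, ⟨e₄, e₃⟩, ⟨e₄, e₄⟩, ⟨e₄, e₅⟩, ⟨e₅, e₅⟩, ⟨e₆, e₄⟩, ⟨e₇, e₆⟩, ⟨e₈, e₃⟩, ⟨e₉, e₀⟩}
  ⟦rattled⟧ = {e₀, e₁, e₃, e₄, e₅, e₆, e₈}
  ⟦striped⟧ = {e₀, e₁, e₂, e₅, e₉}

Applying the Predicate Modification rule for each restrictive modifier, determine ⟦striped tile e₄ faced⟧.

{e₁, e₅}

⟦e₄ faced⟧ = {x : ⟨e₄, x⟩ ∈ ⟦faced⟧} = {e₀, e₁, e₂, e₃, e₄, e₅}
⟦tile⟧ = {e₁, e₄, e₅, e₇, e₈}
… ∩ ⟦e₄ faced⟧ = {e₁, e₄, e₅, e₇, e₈} ∩ {e₀, e₁, e₂, e₃, e₄, e₅} = {e₁, e₄, e₅}
… ∩ ⟦striped⟧ = {e₁, e₄, e₅} ∩ {e₀, e₁, e₂, e₅, e₉} = {e₁, e₅}
So ⟦striped tile e₄ faced⟧ = {e₁, e₅}.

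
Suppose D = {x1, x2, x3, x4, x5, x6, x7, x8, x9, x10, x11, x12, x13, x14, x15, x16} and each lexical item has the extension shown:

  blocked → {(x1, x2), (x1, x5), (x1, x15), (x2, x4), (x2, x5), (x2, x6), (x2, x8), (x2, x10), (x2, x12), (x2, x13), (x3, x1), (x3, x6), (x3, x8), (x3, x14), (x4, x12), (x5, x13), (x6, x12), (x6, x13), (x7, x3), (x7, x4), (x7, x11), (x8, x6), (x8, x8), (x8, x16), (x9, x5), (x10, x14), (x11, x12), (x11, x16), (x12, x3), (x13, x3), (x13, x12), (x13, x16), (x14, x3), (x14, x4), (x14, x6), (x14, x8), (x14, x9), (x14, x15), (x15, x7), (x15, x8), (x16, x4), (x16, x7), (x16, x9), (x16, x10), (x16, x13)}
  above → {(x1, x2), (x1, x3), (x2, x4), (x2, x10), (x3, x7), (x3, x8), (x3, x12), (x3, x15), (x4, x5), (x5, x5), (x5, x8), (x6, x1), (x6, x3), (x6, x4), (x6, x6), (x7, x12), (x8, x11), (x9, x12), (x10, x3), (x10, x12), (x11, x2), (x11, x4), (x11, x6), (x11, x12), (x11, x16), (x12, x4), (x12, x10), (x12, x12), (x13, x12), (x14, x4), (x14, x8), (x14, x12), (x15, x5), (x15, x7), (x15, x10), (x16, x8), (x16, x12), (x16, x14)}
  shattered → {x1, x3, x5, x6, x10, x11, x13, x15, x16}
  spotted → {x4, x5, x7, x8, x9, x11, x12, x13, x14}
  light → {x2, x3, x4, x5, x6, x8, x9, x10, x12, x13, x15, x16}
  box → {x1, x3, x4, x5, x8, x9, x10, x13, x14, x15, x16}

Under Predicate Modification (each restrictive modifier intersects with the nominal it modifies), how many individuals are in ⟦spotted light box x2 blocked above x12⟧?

⟦x2 blocked⟧ = {x : ⟨x2, x⟩ ∈ ⟦blocked⟧} = {x4, x5, x6, x8, x10, x12, x13}
⟦above x12⟧ = {x : ⟨x, x12⟩ ∈ ⟦above⟧} = {x3, x7, x9, x10, x11, x12, x13, x14, x16}
⟦box⟧ = {x1, x3, x4, x5, x8, x9, x10, x13, x14, x15, x16}
… ∩ ⟦x2 blocked⟧ = {x1, x3, x4, x5, x8, x9, x10, x13, x14, x15, x16} ∩ {x4, x5, x6, x8, x10, x12, x13} = {x4, x5, x8, x10, x13}
… ∩ ⟦above x12⟧ = {x4, x5, x8, x10, x13} ∩ {x3, x7, x9, x10, x11, x12, x13, x14, x16} = {x10, x13}
… ∩ ⟦spotted⟧ = {x10, x13} ∩ {x4, x5, x7, x8, x9, x11, x12, x13, x14} = {x13}
… ∩ ⟦light⟧ = {x13} ∩ {x2, x3, x4, x5, x6, x8, x9, x10, x12, x13, x15, x16} = {x13}
⟦spotted light box x2 blocked above x12⟧ = {x13}, so the cardinality is 1.

1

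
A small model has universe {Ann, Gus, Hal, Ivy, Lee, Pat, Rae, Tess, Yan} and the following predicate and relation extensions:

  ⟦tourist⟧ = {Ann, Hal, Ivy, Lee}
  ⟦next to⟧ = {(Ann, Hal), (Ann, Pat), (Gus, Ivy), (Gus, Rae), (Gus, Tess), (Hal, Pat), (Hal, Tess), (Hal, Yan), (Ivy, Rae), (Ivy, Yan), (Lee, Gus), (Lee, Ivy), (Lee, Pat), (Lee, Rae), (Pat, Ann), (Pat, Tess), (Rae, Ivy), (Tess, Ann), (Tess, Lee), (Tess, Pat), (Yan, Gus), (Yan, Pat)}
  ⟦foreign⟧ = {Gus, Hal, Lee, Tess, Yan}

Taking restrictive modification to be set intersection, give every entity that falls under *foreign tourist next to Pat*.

⟦next to Pat⟧ = {x : ⟨x, Pat⟩ ∈ ⟦next to⟧} = {Ann, Hal, Lee, Tess, Yan}
⟦tourist⟧ = {Ann, Hal, Ivy, Lee}
… ∩ ⟦next to Pat⟧ = {Ann, Hal, Ivy, Lee} ∩ {Ann, Hal, Lee, Tess, Yan} = {Ann, Hal, Lee}
… ∩ ⟦foreign⟧ = {Ann, Hal, Lee} ∩ {Gus, Hal, Lee, Tess, Yan} = {Hal, Lee}
So ⟦foreign tourist next to Pat⟧ = {Hal, Lee}.

{Hal, Lee}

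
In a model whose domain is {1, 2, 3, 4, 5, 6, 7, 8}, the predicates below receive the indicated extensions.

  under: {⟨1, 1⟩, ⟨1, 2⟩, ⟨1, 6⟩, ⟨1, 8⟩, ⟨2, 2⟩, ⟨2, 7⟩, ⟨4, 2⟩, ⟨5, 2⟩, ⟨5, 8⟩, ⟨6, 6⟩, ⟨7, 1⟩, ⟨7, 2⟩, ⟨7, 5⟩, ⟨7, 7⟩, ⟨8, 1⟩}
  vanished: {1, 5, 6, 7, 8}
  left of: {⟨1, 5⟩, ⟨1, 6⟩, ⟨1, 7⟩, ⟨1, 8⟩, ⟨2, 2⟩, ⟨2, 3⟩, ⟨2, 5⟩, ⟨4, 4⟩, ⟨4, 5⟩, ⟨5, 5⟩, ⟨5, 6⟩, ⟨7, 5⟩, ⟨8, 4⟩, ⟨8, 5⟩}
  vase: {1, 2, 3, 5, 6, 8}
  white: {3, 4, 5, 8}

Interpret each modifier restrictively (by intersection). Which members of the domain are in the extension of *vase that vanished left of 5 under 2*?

⟦that vanished⟧ = ⟦vanished⟧ = {1, 5, 6, 7, 8}
⟦left of 5⟧ = {x : ⟨x, 5⟩ ∈ ⟦left of⟧} = {1, 2, 4, 5, 7, 8}
⟦under 2⟧ = {x : ⟨x, 2⟩ ∈ ⟦under⟧} = {1, 2, 4, 5, 7}
⟦vase⟧ = {1, 2, 3, 5, 6, 8}
… ∩ ⟦that vanished⟧ = {1, 2, 3, 5, 6, 8} ∩ {1, 5, 6, 7, 8} = {1, 5, 6, 8}
… ∩ ⟦left of 5⟧ = {1, 5, 6, 8} ∩ {1, 2, 4, 5, 7, 8} = {1, 5, 8}
… ∩ ⟦under 2⟧ = {1, 5, 8} ∩ {1, 2, 4, 5, 7} = {1, 5}
So ⟦vase that vanished left of 5 under 2⟧ = {1, 5}.

{1, 5}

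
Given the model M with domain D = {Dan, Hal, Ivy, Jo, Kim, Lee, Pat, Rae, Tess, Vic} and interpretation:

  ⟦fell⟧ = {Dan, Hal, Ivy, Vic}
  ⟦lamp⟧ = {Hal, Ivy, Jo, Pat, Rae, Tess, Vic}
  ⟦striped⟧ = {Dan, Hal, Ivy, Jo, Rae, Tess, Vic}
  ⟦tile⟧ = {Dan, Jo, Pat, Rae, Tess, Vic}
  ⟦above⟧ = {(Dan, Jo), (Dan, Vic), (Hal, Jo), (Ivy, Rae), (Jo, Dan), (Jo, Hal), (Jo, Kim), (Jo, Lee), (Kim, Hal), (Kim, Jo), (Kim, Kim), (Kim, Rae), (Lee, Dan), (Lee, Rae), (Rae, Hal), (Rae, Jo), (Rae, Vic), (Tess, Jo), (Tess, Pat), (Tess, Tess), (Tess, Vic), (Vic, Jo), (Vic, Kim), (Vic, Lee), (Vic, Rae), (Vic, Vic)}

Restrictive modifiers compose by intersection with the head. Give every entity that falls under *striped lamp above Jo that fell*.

{Hal, Vic}

⟦above Jo⟧ = {x : ⟨x, Jo⟩ ∈ ⟦above⟧} = {Dan, Hal, Kim, Rae, Tess, Vic}
⟦that fell⟧ = ⟦fell⟧ = {Dan, Hal, Ivy, Vic}
⟦lamp⟧ = {Hal, Ivy, Jo, Pat, Rae, Tess, Vic}
… ∩ ⟦above Jo⟧ = {Hal, Ivy, Jo, Pat, Rae, Tess, Vic} ∩ {Dan, Hal, Kim, Rae, Tess, Vic} = {Hal, Rae, Tess, Vic}
… ∩ ⟦that fell⟧ = {Hal, Rae, Tess, Vic} ∩ {Dan, Hal, Ivy, Vic} = {Hal, Vic}
… ∩ ⟦striped⟧ = {Hal, Vic} ∩ {Dan, Hal, Ivy, Jo, Rae, Tess, Vic} = {Hal, Vic}
So ⟦striped lamp above Jo that fell⟧ = {Hal, Vic}.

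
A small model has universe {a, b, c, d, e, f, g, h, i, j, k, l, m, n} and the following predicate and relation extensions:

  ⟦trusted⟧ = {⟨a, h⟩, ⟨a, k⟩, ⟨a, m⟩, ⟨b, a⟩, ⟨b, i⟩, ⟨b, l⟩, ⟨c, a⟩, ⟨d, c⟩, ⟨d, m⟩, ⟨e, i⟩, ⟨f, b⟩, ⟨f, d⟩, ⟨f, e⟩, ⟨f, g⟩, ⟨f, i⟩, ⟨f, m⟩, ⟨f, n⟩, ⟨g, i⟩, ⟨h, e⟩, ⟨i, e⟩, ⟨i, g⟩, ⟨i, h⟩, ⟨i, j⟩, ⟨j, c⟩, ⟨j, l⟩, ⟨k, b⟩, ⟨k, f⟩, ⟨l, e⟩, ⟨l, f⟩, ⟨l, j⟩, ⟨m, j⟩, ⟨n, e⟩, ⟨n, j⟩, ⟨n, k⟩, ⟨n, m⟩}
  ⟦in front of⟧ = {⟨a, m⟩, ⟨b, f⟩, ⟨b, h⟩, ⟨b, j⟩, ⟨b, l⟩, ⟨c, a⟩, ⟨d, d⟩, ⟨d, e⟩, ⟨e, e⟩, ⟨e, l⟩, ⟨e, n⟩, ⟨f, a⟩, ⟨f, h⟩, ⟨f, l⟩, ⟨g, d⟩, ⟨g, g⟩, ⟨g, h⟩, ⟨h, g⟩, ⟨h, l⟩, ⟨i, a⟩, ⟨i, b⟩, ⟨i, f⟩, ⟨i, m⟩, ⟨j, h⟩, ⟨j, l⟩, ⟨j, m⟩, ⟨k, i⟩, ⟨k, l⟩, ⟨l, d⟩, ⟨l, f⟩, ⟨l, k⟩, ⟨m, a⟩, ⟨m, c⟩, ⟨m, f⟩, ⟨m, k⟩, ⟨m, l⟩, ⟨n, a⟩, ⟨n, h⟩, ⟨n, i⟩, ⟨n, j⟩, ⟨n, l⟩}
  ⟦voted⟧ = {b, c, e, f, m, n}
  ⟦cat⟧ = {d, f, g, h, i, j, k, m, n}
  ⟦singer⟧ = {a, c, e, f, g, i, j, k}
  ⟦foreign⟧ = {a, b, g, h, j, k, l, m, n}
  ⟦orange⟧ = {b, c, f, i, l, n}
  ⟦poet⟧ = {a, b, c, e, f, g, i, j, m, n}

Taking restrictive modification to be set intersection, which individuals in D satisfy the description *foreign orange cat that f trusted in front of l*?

⟦that f trusted⟧ = {x : ⟨f, x⟩ ∈ ⟦trusted⟧} = {b, d, e, g, i, m, n}
⟦in front of l⟧ = {x : ⟨x, l⟩ ∈ ⟦in front of⟧} = {b, e, f, h, j, k, m, n}
⟦cat⟧ = {d, f, g, h, i, j, k, m, n}
… ∩ ⟦that f trusted⟧ = {d, f, g, h, i, j, k, m, n} ∩ {b, d, e, g, i, m, n} = {d, g, i, m, n}
… ∩ ⟦in front of l⟧ = {d, g, i, m, n} ∩ {b, e, f, h, j, k, m, n} = {m, n}
… ∩ ⟦foreign⟧ = {m, n} ∩ {a, b, g, h, j, k, l, m, n} = {m, n}
… ∩ ⟦orange⟧ = {m, n} ∩ {b, c, f, i, l, n} = {n}
So ⟦foreign orange cat that f trusted in front of l⟧ = {n}.

{n}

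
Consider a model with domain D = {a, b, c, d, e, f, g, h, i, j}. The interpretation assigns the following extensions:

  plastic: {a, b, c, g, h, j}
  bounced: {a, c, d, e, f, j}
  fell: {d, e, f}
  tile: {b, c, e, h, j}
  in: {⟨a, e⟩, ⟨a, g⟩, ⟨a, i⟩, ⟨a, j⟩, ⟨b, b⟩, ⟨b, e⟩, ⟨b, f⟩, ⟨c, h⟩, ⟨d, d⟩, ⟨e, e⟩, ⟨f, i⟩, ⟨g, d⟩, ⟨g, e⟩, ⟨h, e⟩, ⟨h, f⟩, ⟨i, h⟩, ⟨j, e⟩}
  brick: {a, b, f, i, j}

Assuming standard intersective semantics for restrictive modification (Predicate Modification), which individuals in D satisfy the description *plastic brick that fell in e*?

⟦that fell⟧ = ⟦fell⟧ = {d, e, f}
⟦in e⟧ = {x : ⟨x, e⟩ ∈ ⟦in⟧} = {a, b, e, g, h, j}
⟦brick⟧ = {a, b, f, i, j}
… ∩ ⟦that fell⟧ = {a, b, f, i, j} ∩ {d, e, f} = {f}
… ∩ ⟦in e⟧ = {f} ∩ {a, b, e, g, h, j} = ∅
… ∩ ⟦plastic⟧ = ∅ ∩ {a, b, c, g, h, j} = ∅
So ⟦plastic brick that fell in e⟧ = {}.

{}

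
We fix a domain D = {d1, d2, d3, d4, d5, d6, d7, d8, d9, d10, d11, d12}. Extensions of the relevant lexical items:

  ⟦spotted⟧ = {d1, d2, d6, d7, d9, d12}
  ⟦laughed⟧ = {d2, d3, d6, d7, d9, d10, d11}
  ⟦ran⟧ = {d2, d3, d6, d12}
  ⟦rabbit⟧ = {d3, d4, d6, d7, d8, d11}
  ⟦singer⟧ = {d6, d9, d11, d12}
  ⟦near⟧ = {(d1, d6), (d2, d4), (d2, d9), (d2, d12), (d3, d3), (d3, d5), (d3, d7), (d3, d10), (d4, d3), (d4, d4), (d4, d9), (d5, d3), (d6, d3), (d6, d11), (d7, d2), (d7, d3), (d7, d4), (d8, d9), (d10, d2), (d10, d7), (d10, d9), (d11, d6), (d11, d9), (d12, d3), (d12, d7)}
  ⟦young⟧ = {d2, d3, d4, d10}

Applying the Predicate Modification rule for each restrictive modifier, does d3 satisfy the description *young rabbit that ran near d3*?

⟦that ran⟧ = ⟦ran⟧ = {d2, d3, d6, d12}
⟦near d3⟧ = {x : ⟨x, d3⟩ ∈ ⟦near⟧} = {d3, d4, d5, d6, d7, d12}
⟦rabbit⟧ = {d3, d4, d6, d7, d8, d11}
… ∩ ⟦that ran⟧ = {d3, d4, d6, d7, d8, d11} ∩ {d2, d3, d6, d12} = {d3, d6}
… ∩ ⟦near d3⟧ = {d3, d6} ∩ {d3, d4, d5, d6, d7, d12} = {d3, d6}
… ∩ ⟦young⟧ = {d3, d6} ∩ {d2, d3, d4, d10} = {d3}
⟦young rabbit that ran near d3⟧ = {d3}; d3 ∈ this set.

yes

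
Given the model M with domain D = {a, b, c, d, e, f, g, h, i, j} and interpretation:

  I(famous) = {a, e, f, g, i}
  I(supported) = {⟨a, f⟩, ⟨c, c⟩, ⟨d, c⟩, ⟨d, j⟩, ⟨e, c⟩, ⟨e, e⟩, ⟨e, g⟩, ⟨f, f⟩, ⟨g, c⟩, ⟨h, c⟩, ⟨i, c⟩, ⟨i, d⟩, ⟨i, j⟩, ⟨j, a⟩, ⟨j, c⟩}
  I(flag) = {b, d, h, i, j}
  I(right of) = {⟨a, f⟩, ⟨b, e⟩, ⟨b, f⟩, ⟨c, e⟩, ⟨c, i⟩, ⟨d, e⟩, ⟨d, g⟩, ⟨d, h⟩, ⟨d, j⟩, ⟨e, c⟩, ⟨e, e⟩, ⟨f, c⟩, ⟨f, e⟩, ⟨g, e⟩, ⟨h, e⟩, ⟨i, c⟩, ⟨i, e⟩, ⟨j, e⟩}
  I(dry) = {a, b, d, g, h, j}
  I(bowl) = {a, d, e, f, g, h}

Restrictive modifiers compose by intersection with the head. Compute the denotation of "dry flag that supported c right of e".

⟦that supported c⟧ = {x : ⟨x, c⟩ ∈ ⟦supported⟧} = {c, d, e, g, h, i, j}
⟦right of e⟧ = {x : ⟨x, e⟩ ∈ ⟦right of⟧} = {b, c, d, e, f, g, h, i, j}
⟦flag⟧ = {b, d, h, i, j}
… ∩ ⟦that supported c⟧ = {b, d, h, i, j} ∩ {c, d, e, g, h, i, j} = {d, h, i, j}
… ∩ ⟦right of e⟧ = {d, h, i, j} ∩ {b, c, d, e, f, g, h, i, j} = {d, h, i, j}
… ∩ ⟦dry⟧ = {d, h, i, j} ∩ {a, b, d, g, h, j} = {d, h, j}
So ⟦dry flag that supported c right of e⟧ = {d, h, j}.

{d, h, j}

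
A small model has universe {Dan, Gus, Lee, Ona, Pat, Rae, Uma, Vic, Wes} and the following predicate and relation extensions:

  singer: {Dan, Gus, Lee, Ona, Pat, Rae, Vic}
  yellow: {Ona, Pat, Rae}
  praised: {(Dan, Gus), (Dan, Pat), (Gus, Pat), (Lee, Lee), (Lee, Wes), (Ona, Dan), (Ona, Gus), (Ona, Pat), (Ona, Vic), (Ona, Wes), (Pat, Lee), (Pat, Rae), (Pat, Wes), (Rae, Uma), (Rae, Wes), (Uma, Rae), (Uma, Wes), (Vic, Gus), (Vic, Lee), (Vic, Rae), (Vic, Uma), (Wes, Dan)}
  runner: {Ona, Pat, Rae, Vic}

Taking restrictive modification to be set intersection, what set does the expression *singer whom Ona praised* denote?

{Dan, Gus, Pat, Vic}

⟦whom Ona praised⟧ = {x : ⟨Ona, x⟩ ∈ ⟦praised⟧} = {Dan, Gus, Pat, Vic, Wes}
⟦singer⟧ = {Dan, Gus, Lee, Ona, Pat, Rae, Vic}
… ∩ ⟦whom Ona praised⟧ = {Dan, Gus, Lee, Ona, Pat, Rae, Vic} ∩ {Dan, Gus, Pat, Vic, Wes} = {Dan, Gus, Pat, Vic}
So ⟦singer whom Ona praised⟧ = {Dan, Gus, Pat, Vic}.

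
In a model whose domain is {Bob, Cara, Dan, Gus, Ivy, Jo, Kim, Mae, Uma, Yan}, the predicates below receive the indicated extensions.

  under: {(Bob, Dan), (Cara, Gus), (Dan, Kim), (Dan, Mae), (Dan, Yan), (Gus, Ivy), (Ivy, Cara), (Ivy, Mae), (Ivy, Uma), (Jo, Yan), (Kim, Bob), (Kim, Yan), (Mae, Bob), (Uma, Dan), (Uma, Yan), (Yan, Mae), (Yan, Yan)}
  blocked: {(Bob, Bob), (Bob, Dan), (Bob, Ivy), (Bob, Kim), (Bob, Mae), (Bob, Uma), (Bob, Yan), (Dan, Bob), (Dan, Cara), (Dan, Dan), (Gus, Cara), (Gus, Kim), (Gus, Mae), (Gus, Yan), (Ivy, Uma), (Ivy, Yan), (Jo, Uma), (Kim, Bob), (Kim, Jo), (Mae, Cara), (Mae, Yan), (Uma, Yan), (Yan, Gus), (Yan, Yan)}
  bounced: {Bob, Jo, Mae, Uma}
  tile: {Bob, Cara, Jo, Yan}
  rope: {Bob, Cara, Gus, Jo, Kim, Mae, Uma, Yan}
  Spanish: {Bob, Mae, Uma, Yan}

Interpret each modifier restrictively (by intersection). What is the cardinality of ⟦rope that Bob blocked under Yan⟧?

⟦that Bob blocked⟧ = {x : ⟨Bob, x⟩ ∈ ⟦blocked⟧} = {Bob, Dan, Ivy, Kim, Mae, Uma, Yan}
⟦under Yan⟧ = {x : ⟨x, Yan⟩ ∈ ⟦under⟧} = {Dan, Jo, Kim, Uma, Yan}
⟦rope⟧ = {Bob, Cara, Gus, Jo, Kim, Mae, Uma, Yan}
… ∩ ⟦that Bob blocked⟧ = {Bob, Cara, Gus, Jo, Kim, Mae, Uma, Yan} ∩ {Bob, Dan, Ivy, Kim, Mae, Uma, Yan} = {Bob, Kim, Mae, Uma, Yan}
… ∩ ⟦under Yan⟧ = {Bob, Kim, Mae, Uma, Yan} ∩ {Dan, Jo, Kim, Uma, Yan} = {Kim, Uma, Yan}
⟦rope that Bob blocked under Yan⟧ = {Kim, Uma, Yan}, so the cardinality is 3.

3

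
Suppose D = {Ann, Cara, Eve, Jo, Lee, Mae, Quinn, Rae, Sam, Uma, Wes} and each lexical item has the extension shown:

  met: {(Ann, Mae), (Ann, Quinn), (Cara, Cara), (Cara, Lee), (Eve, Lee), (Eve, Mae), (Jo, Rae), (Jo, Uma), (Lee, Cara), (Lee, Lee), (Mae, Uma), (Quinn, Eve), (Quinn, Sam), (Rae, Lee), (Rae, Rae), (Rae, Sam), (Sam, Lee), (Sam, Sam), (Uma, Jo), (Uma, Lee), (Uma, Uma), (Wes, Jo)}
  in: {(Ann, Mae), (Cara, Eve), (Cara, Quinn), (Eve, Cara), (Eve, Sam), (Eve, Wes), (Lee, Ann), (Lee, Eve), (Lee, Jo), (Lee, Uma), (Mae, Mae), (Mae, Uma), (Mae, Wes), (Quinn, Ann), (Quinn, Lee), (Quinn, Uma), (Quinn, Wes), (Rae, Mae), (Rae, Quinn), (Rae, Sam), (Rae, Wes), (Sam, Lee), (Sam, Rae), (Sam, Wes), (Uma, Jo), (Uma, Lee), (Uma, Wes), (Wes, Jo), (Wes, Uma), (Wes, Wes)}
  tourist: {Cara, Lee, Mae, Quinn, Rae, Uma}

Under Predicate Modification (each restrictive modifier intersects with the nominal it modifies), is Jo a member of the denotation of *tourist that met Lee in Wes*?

⟦that met Lee⟧ = {x : ⟨x, Lee⟩ ∈ ⟦met⟧} = {Cara, Eve, Lee, Rae, Sam, Uma}
⟦in Wes⟧ = {x : ⟨x, Wes⟩ ∈ ⟦in⟧} = {Eve, Mae, Quinn, Rae, Sam, Uma, Wes}
⟦tourist⟧ = {Cara, Lee, Mae, Quinn, Rae, Uma}
… ∩ ⟦that met Lee⟧ = {Cara, Lee, Mae, Quinn, Rae, Uma} ∩ {Cara, Eve, Lee, Rae, Sam, Uma} = {Cara, Lee, Rae, Uma}
… ∩ ⟦in Wes⟧ = {Cara, Lee, Rae, Uma} ∩ {Eve, Mae, Quinn, Rae, Sam, Uma, Wes} = {Rae, Uma}
⟦tourist that met Lee in Wes⟧ = {Rae, Uma}; Jo ∉ this set.

no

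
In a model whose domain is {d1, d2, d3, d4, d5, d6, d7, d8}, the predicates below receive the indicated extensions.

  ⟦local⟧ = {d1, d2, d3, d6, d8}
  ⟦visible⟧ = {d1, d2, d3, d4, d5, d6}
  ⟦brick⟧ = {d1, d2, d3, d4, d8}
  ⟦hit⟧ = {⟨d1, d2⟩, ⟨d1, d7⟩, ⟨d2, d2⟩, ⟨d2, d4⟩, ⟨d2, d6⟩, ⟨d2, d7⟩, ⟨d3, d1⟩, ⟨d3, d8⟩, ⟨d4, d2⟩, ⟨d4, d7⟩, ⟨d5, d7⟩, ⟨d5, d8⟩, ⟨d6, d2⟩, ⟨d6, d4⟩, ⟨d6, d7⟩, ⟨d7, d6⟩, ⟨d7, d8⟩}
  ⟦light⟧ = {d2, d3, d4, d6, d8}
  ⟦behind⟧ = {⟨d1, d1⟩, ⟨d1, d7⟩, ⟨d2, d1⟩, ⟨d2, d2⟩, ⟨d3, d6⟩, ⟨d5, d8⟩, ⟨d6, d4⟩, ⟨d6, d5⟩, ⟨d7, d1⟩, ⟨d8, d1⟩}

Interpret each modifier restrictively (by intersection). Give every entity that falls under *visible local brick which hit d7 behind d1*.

{d1, d2}

⟦which hit d7⟧ = {x : ⟨x, d7⟩ ∈ ⟦hit⟧} = {d1, d2, d4, d5, d6}
⟦behind d1⟧ = {x : ⟨x, d1⟩ ∈ ⟦behind⟧} = {d1, d2, d7, d8}
⟦brick⟧ = {d1, d2, d3, d4, d8}
… ∩ ⟦which hit d7⟧ = {d1, d2, d3, d4, d8} ∩ {d1, d2, d4, d5, d6} = {d1, d2, d4}
… ∩ ⟦behind d1⟧ = {d1, d2, d4} ∩ {d1, d2, d7, d8} = {d1, d2}
… ∩ ⟦visible⟧ = {d1, d2} ∩ {d1, d2, d3, d4, d5, d6} = {d1, d2}
… ∩ ⟦local⟧ = {d1, d2} ∩ {d1, d2, d3, d6, d8} = {d1, d2}
So ⟦visible local brick which hit d7 behind d1⟧ = {d1, d2}.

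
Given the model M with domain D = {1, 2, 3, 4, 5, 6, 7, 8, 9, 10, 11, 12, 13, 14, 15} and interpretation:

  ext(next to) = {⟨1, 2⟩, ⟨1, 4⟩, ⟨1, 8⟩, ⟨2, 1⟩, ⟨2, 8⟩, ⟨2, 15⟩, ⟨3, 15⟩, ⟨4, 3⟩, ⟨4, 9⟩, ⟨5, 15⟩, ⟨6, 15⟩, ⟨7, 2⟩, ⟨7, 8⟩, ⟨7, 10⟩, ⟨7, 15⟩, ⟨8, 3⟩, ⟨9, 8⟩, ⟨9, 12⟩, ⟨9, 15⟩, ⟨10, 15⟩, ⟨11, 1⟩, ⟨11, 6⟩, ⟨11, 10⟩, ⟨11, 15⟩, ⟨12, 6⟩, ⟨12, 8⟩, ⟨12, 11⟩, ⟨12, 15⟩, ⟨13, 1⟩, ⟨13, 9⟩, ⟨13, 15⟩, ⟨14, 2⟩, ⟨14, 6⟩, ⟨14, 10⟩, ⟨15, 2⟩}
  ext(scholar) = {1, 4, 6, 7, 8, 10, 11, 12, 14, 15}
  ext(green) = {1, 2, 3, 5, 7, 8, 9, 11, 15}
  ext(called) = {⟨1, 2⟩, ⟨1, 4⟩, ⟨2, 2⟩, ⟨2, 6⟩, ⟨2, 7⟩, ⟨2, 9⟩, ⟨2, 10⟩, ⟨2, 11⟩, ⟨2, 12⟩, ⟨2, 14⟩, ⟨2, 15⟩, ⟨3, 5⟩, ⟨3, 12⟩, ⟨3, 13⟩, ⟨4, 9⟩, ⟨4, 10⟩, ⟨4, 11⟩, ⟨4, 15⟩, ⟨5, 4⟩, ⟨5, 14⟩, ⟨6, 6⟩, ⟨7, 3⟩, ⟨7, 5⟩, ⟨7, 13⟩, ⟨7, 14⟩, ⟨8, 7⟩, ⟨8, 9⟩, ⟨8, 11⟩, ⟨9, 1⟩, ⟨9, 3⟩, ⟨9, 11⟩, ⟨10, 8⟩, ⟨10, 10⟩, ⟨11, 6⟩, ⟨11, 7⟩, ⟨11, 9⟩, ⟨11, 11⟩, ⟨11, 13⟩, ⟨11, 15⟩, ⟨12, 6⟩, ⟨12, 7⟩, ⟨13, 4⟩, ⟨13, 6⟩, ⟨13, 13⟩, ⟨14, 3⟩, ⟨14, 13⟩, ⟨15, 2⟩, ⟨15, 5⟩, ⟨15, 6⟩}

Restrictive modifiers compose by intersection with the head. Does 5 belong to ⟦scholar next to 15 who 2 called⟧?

⟦next to 15⟧ = {x : ⟨x, 15⟩ ∈ ⟦next to⟧} = {2, 3, 5, 6, 7, 9, 10, 11, 12, 13}
⟦who 2 called⟧ = {x : ⟨2, x⟩ ∈ ⟦called⟧} = {2, 6, 7, 9, 10, 11, 12, 14, 15}
⟦scholar⟧ = {1, 4, 6, 7, 8, 10, 11, 12, 14, 15}
… ∩ ⟦next to 15⟧ = {1, 4, 6, 7, 8, 10, 11, 12, 14, 15} ∩ {2, 3, 5, 6, 7, 9, 10, 11, 12, 13} = {6, 7, 10, 11, 12}
… ∩ ⟦who 2 called⟧ = {6, 7, 10, 11, 12} ∩ {2, 6, 7, 9, 10, 11, 12, 14, 15} = {6, 7, 10, 11, 12}
⟦scholar next to 15 who 2 called⟧ = {6, 7, 10, 11, 12}; 5 ∉ this set.

no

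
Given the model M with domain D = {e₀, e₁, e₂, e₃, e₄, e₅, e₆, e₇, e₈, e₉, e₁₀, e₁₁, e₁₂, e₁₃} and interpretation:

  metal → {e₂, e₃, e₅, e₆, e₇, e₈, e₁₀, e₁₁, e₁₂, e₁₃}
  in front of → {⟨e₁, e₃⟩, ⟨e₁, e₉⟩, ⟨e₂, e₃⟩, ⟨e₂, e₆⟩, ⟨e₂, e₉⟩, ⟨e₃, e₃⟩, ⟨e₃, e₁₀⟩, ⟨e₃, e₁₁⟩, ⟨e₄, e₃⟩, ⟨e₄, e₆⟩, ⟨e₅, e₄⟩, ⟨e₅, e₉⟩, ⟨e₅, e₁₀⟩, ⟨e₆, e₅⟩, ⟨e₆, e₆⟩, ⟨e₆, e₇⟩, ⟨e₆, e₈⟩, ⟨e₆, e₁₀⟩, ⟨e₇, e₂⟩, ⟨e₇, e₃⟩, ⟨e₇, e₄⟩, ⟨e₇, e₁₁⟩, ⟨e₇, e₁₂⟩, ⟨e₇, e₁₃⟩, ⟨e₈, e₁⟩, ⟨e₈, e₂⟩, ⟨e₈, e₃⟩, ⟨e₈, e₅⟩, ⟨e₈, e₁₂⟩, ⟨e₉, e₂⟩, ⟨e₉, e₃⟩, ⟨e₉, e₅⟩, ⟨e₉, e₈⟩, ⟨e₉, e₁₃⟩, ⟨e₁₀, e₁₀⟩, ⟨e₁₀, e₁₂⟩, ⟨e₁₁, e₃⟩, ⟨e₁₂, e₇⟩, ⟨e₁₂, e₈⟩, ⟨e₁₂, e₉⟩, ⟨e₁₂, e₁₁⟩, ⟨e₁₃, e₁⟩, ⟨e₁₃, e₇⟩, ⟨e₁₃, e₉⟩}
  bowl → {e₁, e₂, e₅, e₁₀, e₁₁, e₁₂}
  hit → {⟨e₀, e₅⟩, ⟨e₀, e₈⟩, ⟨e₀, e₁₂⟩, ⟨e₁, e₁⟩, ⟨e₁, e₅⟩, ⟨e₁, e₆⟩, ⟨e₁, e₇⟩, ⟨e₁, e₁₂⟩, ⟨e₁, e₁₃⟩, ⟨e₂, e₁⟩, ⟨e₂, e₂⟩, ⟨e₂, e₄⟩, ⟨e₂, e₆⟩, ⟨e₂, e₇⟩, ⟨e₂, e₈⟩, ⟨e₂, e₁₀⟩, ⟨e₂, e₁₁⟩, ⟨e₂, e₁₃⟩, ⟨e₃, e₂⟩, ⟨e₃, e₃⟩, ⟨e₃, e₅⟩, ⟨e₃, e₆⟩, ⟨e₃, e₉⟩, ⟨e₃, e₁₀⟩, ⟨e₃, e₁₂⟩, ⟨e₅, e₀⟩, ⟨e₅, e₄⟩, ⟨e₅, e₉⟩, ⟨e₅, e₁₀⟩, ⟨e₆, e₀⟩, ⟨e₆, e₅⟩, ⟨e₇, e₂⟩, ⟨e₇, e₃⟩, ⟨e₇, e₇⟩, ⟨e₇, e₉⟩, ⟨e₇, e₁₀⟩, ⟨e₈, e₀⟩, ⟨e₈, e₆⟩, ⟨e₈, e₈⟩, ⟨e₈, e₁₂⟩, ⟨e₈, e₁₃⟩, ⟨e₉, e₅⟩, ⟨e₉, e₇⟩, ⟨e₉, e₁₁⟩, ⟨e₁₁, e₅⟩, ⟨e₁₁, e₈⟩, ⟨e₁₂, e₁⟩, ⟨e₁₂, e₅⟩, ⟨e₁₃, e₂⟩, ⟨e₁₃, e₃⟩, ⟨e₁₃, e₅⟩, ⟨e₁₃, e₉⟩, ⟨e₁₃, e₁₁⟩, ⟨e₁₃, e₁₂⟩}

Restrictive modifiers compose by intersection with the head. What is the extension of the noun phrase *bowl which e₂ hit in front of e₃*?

⟦which e₂ hit⟧ = {x : ⟨e₂, x⟩ ∈ ⟦hit⟧} = {e₁, e₂, e₄, e₆, e₇, e₈, e₁₀, e₁₁, e₁₃}
⟦in front of e₃⟧ = {x : ⟨x, e₃⟩ ∈ ⟦in front of⟧} = {e₁, e₂, e₃, e₄, e₇, e₈, e₉, e₁₁}
⟦bowl⟧ = {e₁, e₂, e₅, e₁₀, e₁₁, e₁₂}
… ∩ ⟦which e₂ hit⟧ = {e₁, e₂, e₅, e₁₀, e₁₁, e₁₂} ∩ {e₁, e₂, e₄, e₆, e₇, e₈, e₁₀, e₁₁, e₁₃} = {e₁, e₂, e₁₀, e₁₁}
… ∩ ⟦in front of e₃⟧ = {e₁, e₂, e₁₀, e₁₁} ∩ {e₁, e₂, e₃, e₄, e₇, e₈, e₉, e₁₁} = {e₁, e₂, e₁₁}
So ⟦bowl which e₂ hit in front of e₃⟧ = {e₁, e₂, e₁₁}.

{e₁, e₂, e₁₁}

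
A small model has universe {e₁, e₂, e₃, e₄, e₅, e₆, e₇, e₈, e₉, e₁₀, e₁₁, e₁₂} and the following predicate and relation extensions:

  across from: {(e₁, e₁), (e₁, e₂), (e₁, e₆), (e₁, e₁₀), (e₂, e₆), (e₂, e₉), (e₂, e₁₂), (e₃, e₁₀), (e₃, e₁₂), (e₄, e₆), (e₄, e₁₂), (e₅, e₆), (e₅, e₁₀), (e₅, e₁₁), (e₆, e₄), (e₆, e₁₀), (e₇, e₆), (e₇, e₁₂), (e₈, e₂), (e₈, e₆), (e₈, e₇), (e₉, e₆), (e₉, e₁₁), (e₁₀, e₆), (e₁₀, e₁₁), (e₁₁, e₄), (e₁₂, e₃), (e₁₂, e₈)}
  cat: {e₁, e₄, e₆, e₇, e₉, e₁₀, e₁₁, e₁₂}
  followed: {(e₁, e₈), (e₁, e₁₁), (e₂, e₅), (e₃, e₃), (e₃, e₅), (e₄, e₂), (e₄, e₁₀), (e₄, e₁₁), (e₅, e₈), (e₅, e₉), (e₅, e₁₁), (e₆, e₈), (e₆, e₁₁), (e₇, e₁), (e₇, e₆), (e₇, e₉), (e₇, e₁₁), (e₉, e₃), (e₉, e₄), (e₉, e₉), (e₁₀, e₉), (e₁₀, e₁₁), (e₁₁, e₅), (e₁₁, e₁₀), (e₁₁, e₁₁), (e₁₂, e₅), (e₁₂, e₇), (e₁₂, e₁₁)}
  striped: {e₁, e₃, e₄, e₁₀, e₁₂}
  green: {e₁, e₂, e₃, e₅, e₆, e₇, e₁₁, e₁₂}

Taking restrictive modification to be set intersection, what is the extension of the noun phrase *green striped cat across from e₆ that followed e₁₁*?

{e₁}

⟦across from e₆⟧ = {x : ⟨x, e₆⟩ ∈ ⟦across from⟧} = {e₁, e₂, e₄, e₅, e₇, e₈, e₉, e₁₀}
⟦that followed e₁₁⟧ = {x : ⟨x, e₁₁⟩ ∈ ⟦followed⟧} = {e₁, e₄, e₅, e₆, e₇, e₁₀, e₁₁, e₁₂}
⟦cat⟧ = {e₁, e₄, e₆, e₇, e₉, e₁₀, e₁₁, e₁₂}
… ∩ ⟦across from e₆⟧ = {e₁, e₄, e₆, e₇, e₉, e₁₀, e₁₁, e₁₂} ∩ {e₁, e₂, e₄, e₅, e₇, e₈, e₉, e₁₀} = {e₁, e₄, e₇, e₉, e₁₀}
… ∩ ⟦that followed e₁₁⟧ = {e₁, e₄, e₇, e₉, e₁₀} ∩ {e₁, e₄, e₅, e₆, e₇, e₁₀, e₁₁, e₁₂} = {e₁, e₄, e₇, e₁₀}
… ∩ ⟦green⟧ = {e₁, e₄, e₇, e₁₀} ∩ {e₁, e₂, e₃, e₅, e₆, e₇, e₁₁, e₁₂} = {e₁, e₇}
… ∩ ⟦striped⟧ = {e₁, e₇} ∩ {e₁, e₃, e₄, e₁₀, e₁₂} = {e₁}
So ⟦green striped cat across from e₆ that followed e₁₁⟧ = {e₁}.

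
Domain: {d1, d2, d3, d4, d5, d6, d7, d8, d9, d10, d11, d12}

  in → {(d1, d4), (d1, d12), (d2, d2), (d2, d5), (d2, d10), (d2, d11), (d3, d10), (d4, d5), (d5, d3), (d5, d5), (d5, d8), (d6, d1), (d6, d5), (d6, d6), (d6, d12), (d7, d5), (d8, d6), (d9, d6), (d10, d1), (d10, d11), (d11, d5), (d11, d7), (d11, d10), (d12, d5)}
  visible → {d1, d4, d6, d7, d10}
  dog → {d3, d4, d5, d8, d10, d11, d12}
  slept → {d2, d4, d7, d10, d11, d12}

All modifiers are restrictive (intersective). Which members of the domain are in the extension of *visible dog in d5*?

⟦in d5⟧ = {x : ⟨x, d5⟩ ∈ ⟦in⟧} = {d2, d4, d5, d6, d7, d11, d12}
⟦dog⟧ = {d3, d4, d5, d8, d10, d11, d12}
… ∩ ⟦in d5⟧ = {d3, d4, d5, d8, d10, d11, d12} ∩ {d2, d4, d5, d6, d7, d11, d12} = {d4, d5, d11, d12}
… ∩ ⟦visible⟧ = {d4, d5, d11, d12} ∩ {d1, d4, d6, d7, d10} = {d4}
So ⟦visible dog in d5⟧ = {d4}.

{d4}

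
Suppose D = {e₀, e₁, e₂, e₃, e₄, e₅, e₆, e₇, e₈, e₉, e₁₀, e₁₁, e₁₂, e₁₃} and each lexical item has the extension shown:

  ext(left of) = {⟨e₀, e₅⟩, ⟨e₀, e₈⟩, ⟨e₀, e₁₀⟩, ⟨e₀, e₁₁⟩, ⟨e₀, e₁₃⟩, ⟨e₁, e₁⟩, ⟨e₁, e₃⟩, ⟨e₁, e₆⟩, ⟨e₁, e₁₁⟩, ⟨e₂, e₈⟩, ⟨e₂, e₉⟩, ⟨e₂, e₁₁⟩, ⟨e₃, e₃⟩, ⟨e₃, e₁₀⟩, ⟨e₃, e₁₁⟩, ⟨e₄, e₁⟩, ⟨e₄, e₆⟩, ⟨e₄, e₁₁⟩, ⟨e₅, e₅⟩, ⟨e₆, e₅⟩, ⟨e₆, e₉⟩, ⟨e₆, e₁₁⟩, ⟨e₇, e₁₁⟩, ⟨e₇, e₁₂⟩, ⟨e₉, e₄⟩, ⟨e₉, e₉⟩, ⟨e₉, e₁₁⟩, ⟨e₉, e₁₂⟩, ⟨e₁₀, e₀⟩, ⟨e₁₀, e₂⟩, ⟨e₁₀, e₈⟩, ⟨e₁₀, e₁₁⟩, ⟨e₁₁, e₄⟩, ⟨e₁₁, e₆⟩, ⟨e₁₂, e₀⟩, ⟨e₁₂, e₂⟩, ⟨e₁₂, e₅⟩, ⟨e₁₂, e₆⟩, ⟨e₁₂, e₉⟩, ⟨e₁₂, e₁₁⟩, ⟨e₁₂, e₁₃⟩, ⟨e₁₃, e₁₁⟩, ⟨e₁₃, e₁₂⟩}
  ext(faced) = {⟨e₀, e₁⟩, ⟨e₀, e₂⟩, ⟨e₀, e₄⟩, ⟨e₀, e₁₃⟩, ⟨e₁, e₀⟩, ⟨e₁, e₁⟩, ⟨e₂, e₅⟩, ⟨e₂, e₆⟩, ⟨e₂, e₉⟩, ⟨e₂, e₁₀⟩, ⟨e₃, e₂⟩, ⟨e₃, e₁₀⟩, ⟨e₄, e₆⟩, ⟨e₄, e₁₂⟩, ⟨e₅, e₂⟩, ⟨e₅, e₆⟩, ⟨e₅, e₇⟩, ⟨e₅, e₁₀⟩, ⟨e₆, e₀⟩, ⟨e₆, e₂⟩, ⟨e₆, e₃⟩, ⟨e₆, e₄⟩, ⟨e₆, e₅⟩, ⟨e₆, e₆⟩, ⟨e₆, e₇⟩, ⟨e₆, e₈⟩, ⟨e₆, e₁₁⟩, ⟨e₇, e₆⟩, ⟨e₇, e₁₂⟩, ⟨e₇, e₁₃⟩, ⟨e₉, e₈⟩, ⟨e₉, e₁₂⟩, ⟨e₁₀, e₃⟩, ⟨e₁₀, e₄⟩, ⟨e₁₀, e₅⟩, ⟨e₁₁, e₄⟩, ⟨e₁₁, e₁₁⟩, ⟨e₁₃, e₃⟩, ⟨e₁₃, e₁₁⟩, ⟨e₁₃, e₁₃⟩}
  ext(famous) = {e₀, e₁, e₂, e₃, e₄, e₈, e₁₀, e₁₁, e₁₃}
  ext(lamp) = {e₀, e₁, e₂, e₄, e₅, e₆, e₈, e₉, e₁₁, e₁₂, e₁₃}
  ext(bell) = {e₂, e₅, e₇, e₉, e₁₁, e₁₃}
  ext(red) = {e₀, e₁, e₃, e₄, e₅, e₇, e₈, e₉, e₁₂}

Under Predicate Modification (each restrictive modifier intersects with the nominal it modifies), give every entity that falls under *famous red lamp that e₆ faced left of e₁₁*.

{e₀, e₄}

⟦that e₆ faced⟧ = {x : ⟨e₆, x⟩ ∈ ⟦faced⟧} = {e₀, e₂, e₃, e₄, e₅, e₆, e₇, e₈, e₁₁}
⟦left of e₁₁⟧ = {x : ⟨x, e₁₁⟩ ∈ ⟦left of⟧} = {e₀, e₁, e₂, e₃, e₄, e₆, e₇, e₉, e₁₀, e₁₂, e₁₃}
⟦lamp⟧ = {e₀, e₁, e₂, e₄, e₅, e₆, e₈, e₉, e₁₁, e₁₂, e₁₃}
… ∩ ⟦that e₆ faced⟧ = {e₀, e₁, e₂, e₄, e₅, e₆, e₈, e₉, e₁₁, e₁₂, e₁₃} ∩ {e₀, e₂, e₃, e₄, e₅, e₆, e₇, e₈, e₁₁} = {e₀, e₂, e₄, e₅, e₆, e₈, e₁₁}
… ∩ ⟦left of e₁₁⟧ = {e₀, e₂, e₄, e₅, e₆, e₈, e₁₁} ∩ {e₀, e₁, e₂, e₃, e₄, e₆, e₇, e₉, e₁₀, e₁₂, e₁₃} = {e₀, e₂, e₄, e₆}
… ∩ ⟦famous⟧ = {e₀, e₂, e₄, e₆} ∩ {e₀, e₁, e₂, e₃, e₄, e₈, e₁₀, e₁₁, e₁₃} = {e₀, e₂, e₄}
… ∩ ⟦red⟧ = {e₀, e₂, e₄} ∩ {e₀, e₁, e₃, e₄, e₅, e₇, e₈, e₉, e₁₂} = {e₀, e₄}
So ⟦famous red lamp that e₆ faced left of e₁₁⟧ = {e₀, e₄}.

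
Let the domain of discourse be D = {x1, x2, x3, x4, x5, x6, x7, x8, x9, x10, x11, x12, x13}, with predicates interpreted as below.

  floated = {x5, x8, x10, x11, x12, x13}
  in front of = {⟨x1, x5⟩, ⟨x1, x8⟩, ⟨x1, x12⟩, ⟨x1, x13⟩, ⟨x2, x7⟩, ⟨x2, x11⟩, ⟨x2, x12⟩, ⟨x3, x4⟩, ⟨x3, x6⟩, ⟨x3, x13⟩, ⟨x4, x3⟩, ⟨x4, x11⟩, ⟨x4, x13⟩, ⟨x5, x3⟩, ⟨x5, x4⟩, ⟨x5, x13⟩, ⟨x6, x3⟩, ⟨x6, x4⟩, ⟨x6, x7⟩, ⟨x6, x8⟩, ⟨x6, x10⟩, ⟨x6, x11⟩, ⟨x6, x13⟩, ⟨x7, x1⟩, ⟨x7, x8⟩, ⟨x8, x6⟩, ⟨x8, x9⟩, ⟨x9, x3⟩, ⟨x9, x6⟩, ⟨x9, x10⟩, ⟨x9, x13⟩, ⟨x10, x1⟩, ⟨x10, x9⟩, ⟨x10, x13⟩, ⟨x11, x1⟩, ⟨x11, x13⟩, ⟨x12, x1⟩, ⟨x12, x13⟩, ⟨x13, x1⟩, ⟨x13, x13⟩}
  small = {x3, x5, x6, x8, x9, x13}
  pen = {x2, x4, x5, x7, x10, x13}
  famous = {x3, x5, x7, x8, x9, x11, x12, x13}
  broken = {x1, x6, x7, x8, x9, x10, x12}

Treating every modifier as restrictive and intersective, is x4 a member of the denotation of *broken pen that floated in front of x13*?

no

⟦that floated⟧ = ⟦floated⟧ = {x5, x8, x10, x11, x12, x13}
⟦in front of x13⟧ = {x : ⟨x, x13⟩ ∈ ⟦in front of⟧} = {x1, x3, x4, x5, x6, x9, x10, x11, x12, x13}
⟦pen⟧ = {x2, x4, x5, x7, x10, x13}
… ∩ ⟦that floated⟧ = {x2, x4, x5, x7, x10, x13} ∩ {x5, x8, x10, x11, x12, x13} = {x5, x10, x13}
… ∩ ⟦in front of x13⟧ = {x5, x10, x13} ∩ {x1, x3, x4, x5, x6, x9, x10, x11, x12, x13} = {x5, x10, x13}
… ∩ ⟦broken⟧ = {x5, x10, x13} ∩ {x1, x6, x7, x8, x9, x10, x12} = {x10}
⟦broken pen that floated in front of x13⟧ = {x10}; x4 ∉ this set.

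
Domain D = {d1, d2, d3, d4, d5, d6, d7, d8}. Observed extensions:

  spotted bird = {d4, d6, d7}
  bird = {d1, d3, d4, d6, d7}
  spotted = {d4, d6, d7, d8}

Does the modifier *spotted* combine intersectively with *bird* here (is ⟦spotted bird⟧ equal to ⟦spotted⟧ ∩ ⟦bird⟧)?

yes

⟦spotted⟧ ∩ ⟦bird⟧ = {d4, d6, d7, d8} ∩ {d1, d3, d4, d6, d7} = {d4, d6, d7}
Observed ⟦spotted bird⟧ = {d4, d6, d7}.
These coincide, so the modifier is intersective here.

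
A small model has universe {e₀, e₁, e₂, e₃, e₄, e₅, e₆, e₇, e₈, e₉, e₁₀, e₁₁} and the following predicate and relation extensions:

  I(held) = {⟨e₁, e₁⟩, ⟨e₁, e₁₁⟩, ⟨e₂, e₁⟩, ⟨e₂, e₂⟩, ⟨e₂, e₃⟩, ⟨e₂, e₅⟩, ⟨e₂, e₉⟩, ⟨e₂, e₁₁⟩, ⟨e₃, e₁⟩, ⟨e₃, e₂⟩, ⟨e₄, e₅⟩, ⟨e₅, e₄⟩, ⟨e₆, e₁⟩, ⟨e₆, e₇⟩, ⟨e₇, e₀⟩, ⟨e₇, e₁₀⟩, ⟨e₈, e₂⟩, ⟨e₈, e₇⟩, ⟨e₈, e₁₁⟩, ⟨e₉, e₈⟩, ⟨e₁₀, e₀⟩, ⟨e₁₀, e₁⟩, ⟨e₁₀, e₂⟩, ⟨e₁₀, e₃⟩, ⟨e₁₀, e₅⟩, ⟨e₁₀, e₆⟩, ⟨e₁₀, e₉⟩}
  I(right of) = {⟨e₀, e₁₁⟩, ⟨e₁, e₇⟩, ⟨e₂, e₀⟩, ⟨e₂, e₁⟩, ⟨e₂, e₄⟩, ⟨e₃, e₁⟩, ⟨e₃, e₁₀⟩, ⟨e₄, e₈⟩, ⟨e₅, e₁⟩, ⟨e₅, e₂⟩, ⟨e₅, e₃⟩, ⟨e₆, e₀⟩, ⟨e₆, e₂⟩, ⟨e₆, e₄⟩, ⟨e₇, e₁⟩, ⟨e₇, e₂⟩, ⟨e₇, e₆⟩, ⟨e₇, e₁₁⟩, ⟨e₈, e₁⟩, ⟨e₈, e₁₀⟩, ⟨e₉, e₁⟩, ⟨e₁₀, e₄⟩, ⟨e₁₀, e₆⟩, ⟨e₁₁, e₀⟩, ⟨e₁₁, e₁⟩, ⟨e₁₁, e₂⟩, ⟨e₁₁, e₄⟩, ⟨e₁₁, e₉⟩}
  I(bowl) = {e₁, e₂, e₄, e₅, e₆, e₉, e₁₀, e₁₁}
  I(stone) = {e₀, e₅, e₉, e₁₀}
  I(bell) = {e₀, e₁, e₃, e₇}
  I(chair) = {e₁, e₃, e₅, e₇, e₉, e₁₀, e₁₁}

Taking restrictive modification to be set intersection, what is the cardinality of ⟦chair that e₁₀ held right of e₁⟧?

⟦that e₁₀ held⟧ = {x : ⟨e₁₀, x⟩ ∈ ⟦held⟧} = {e₀, e₁, e₂, e₃, e₅, e₆, e₉}
⟦right of e₁⟧ = {x : ⟨x, e₁⟩ ∈ ⟦right of⟧} = {e₂, e₃, e₅, e₇, e₈, e₉, e₁₁}
⟦chair⟧ = {e₁, e₃, e₅, e₇, e₉, e₁₀, e₁₁}
… ∩ ⟦that e₁₀ held⟧ = {e₁, e₃, e₅, e₇, e₉, e₁₀, e₁₁} ∩ {e₀, e₁, e₂, e₃, e₅, e₆, e₉} = {e₁, e₃, e₅, e₉}
… ∩ ⟦right of e₁⟧ = {e₁, e₃, e₅, e₉} ∩ {e₂, e₃, e₅, e₇, e₈, e₉, e₁₁} = {e₃, e₅, e₉}
⟦chair that e₁₀ held right of e₁⟧ = {e₃, e₅, e₉}, so the cardinality is 3.

3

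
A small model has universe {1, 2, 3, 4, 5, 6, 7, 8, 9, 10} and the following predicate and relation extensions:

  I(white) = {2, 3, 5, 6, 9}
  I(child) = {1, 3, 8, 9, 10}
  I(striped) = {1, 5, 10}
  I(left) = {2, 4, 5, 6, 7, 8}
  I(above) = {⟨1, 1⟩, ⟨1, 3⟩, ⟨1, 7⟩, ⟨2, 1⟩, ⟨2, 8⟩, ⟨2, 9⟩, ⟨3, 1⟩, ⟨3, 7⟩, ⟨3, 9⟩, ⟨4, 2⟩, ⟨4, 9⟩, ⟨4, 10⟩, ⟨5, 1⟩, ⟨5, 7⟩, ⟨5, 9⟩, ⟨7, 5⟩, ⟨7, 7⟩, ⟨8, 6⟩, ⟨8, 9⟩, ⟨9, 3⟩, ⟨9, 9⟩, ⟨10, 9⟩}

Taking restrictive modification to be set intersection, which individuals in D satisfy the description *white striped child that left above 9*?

{ }

⟦that left⟧ = ⟦left⟧ = {2, 4, 5, 6, 7, 8}
⟦above 9⟧ = {x : ⟨x, 9⟩ ∈ ⟦above⟧} = {2, 3, 4, 5, 8, 9, 10}
⟦child⟧ = {1, 3, 8, 9, 10}
… ∩ ⟦that left⟧ = {1, 3, 8, 9, 10} ∩ {2, 4, 5, 6, 7, 8} = {8}
… ∩ ⟦above 9⟧ = {8} ∩ {2, 3, 4, 5, 8, 9, 10} = {8}
… ∩ ⟦white⟧ = {8} ∩ {2, 3, 5, 6, 9} = ∅
… ∩ ⟦striped⟧ = ∅ ∩ {1, 5, 10} = ∅
So ⟦white striped child that left above 9⟧ = { }.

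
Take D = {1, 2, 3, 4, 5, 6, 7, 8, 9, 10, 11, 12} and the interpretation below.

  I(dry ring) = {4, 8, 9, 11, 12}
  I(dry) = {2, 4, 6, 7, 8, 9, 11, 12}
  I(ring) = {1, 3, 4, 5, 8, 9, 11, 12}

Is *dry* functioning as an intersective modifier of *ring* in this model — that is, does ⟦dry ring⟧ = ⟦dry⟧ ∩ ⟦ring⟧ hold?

yes

⟦dry⟧ ∩ ⟦ring⟧ = {2, 4, 6, 7, 8, 9, 11, 12} ∩ {1, 3, 4, 5, 8, 9, 11, 12} = {4, 8, 9, 11, 12}
Observed ⟦dry ring⟧ = {4, 8, 9, 11, 12}.
These coincide, so the modifier is intersective here.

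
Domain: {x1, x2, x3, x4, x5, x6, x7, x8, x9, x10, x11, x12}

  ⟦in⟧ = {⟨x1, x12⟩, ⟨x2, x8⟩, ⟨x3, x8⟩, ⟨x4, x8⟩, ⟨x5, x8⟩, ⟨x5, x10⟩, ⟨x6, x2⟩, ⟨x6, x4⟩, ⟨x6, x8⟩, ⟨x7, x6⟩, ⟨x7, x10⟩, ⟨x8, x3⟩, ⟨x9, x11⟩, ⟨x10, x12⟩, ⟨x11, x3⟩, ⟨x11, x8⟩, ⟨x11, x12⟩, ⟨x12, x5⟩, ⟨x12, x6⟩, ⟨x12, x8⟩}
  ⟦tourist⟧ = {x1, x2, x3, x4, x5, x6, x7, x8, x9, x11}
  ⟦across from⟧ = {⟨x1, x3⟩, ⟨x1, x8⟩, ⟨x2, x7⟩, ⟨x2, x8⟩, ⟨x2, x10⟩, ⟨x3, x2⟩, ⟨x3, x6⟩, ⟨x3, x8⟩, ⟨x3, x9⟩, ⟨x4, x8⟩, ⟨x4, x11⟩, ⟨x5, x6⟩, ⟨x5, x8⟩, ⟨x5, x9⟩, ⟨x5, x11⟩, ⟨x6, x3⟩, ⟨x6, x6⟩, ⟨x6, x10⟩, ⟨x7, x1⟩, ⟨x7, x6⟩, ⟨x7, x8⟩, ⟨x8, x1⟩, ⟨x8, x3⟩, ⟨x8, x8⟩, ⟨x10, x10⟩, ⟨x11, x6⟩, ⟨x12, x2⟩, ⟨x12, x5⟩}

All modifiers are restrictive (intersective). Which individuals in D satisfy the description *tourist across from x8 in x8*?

⟦across from x8⟧ = {x : ⟨x, x8⟩ ∈ ⟦across from⟧} = {x1, x2, x3, x4, x5, x7, x8}
⟦in x8⟧ = {x : ⟨x, x8⟩ ∈ ⟦in⟧} = {x2, x3, x4, x5, x6, x11, x12}
⟦tourist⟧ = {x1, x2, x3, x4, x5, x6, x7, x8, x9, x11}
… ∩ ⟦across from x8⟧ = {x1, x2, x3, x4, x5, x6, x7, x8, x9, x11} ∩ {x1, x2, x3, x4, x5, x7, x8} = {x1, x2, x3, x4, x5, x7, x8}
… ∩ ⟦in x8⟧ = {x1, x2, x3, x4, x5, x7, x8} ∩ {x2, x3, x4, x5, x6, x11, x12} = {x2, x3, x4, x5}
So ⟦tourist across from x8 in x8⟧ = {x2, x3, x4, x5}.

{x2, x3, x4, x5}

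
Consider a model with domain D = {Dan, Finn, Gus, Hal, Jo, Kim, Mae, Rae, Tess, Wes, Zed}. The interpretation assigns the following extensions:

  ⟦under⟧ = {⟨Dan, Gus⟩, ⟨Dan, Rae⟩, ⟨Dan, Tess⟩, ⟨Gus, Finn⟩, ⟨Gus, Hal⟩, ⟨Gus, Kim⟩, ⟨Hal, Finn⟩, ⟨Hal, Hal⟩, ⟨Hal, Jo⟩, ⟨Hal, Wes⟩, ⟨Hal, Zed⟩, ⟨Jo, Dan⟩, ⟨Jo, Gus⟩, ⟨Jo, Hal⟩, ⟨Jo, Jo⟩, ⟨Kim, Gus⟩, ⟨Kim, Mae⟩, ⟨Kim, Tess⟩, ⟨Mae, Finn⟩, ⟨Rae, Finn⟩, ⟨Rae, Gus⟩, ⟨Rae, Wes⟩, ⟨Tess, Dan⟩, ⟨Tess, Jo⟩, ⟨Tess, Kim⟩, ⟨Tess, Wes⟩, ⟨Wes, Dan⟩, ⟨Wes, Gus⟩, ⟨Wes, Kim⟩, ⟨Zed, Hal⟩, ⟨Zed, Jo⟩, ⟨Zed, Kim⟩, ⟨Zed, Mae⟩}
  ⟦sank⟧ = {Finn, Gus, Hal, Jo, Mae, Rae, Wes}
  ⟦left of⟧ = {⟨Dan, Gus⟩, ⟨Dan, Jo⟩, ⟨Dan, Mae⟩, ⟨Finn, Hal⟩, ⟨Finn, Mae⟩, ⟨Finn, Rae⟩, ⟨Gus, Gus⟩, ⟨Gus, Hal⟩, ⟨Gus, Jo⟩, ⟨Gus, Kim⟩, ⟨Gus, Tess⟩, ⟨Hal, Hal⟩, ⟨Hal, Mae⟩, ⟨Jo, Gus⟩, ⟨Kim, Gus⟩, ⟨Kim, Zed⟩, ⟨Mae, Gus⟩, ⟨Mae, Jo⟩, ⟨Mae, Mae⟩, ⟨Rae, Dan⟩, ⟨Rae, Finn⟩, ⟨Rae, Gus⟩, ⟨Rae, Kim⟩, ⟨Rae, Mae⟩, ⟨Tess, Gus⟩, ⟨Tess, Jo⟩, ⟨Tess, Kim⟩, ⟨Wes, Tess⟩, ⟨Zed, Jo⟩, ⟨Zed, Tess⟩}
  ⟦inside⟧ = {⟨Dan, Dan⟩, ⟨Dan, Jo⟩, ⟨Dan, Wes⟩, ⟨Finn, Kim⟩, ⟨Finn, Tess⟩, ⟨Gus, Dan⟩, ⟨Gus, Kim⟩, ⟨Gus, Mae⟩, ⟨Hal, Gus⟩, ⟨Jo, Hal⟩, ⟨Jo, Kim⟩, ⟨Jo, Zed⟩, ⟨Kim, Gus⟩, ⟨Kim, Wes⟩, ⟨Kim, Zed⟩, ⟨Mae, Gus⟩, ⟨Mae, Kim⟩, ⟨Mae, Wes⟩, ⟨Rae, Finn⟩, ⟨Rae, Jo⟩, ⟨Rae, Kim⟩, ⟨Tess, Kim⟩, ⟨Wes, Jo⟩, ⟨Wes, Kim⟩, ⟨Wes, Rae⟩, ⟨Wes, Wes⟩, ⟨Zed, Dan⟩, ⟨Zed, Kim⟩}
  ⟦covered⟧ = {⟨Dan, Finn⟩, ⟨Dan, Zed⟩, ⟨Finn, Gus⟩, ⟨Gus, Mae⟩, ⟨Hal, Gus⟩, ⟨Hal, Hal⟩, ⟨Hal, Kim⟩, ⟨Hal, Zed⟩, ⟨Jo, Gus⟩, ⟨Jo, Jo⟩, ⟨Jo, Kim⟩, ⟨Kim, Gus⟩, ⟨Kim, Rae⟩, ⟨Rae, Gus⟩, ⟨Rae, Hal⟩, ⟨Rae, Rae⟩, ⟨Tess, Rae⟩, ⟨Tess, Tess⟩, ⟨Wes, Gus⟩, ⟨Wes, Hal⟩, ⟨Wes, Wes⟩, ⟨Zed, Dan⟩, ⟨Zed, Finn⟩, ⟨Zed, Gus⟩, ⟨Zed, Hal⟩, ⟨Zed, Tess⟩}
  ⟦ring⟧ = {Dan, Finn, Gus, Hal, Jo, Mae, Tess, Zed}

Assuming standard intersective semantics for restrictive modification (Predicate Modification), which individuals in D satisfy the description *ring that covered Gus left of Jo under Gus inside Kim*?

⟦that covered Gus⟧ = {x : ⟨x, Gus⟩ ∈ ⟦covered⟧} = {Finn, Hal, Jo, Kim, Rae, Wes, Zed}
⟦left of Jo⟧ = {x : ⟨x, Jo⟩ ∈ ⟦left of⟧} = {Dan, Gus, Mae, Tess, Zed}
⟦under Gus⟧ = {x : ⟨x, Gus⟩ ∈ ⟦under⟧} = {Dan, Jo, Kim, Rae, Wes}
⟦inside Kim⟧ = {x : ⟨x, Kim⟩ ∈ ⟦inside⟧} = {Finn, Gus, Jo, Mae, Rae, Tess, Wes, Zed}
⟦ring⟧ = {Dan, Finn, Gus, Hal, Jo, Mae, Tess, Zed}
… ∩ ⟦that covered Gus⟧ = {Dan, Finn, Gus, Hal, Jo, Mae, Tess, Zed} ∩ {Finn, Hal, Jo, Kim, Rae, Wes, Zed} = {Finn, Hal, Jo, Zed}
… ∩ ⟦left of Jo⟧ = {Finn, Hal, Jo, Zed} ∩ {Dan, Gus, Mae, Tess, Zed} = {Zed}
… ∩ ⟦under Gus⟧ = {Zed} ∩ {Dan, Jo, Kim, Rae, Wes} = ∅
… ∩ ⟦inside Kim⟧ = ∅ ∩ {Finn, Gus, Jo, Mae, Rae, Tess, Wes, Zed} = ∅
So ⟦ring that covered Gus left of Jo under Gus inside Kim⟧ = {}.

{}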